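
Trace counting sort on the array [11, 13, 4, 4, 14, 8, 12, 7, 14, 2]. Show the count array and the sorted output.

Count array: [0, 0, 1, 0, 2, 0, 0, 1, 1, 0, 0, 1, 1, 1, 2]
(count[i] = number of elements equal to i)
Cumulative count: [0, 0, 1, 1, 3, 3, 3, 4, 5, 5, 5, 6, 7, 8, 10]
Sorted: [2, 4, 4, 7, 8, 11, 12, 13, 14, 14]


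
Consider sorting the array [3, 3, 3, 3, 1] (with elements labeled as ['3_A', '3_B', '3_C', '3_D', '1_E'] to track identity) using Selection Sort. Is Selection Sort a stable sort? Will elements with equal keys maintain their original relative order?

Trace Selection Sort on the labeled array (the key is the number; the letter only tracks identity):
  Pass 1: minimum of unsorted part is 1_E at index 4; swap it with 3_A at index 0 -> [1_E, 3_B, 3_C, 3_D, 3_A]
  Pass 2: minimum 3_B is already at index 1; no swap -> [1_E, 3_B, 3_C, 3_D, 3_A]
  Pass 3: minimum 3_C is already at index 2; no swap -> [1_E, 3_B, 3_C, 3_D, 3_A]
  Pass 4: minimum 3_D is already at index 3; no swap -> [1_E, 3_B, 3_C, 3_D, 3_A]
Final order: [1_E, 3_B, 3_C, 3_D, 3_A]
Equal keys:
  value 3: originally 3_A, 3_B, 3_C, 3_D; after sorting 3_B, 3_C, 3_D, 3_A -> order changed
Equal keys were reordered, so Selection Sort is not stable: the long-range swap that moves the minimum into place can carry an element past an equal key. (One such input is enough; an unstable sort may happen to preserve order on other inputs, but it gives no guarantee.)
Answer: Not stable


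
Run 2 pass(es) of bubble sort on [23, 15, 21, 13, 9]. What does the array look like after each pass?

After pass 1: [15, 21, 13, 9, 23] (4 swaps)
After pass 2: [15, 13, 9, 21, 23] (2 swaps)
Total swaps: 6


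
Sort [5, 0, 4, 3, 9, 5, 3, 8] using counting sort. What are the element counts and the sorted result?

Count array: [1, 0, 0, 2, 1, 2, 0, 0, 1, 1]
(count[i] = number of elements equal to i)
Cumulative count: [1, 1, 1, 3, 4, 6, 6, 6, 7, 8]
Sorted: [0, 3, 3, 4, 5, 5, 8, 9]


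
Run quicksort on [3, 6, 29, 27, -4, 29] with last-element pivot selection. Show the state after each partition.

Partition 1: pivot=29 at index 5 -> [3, 6, 29, 27, -4, 29]
Partition 2: pivot=-4 at index 0 -> [-4, 6, 29, 27, 3, 29]
Partition 3: pivot=3 at index 1 -> [-4, 3, 29, 27, 6, 29]
Partition 4: pivot=6 at index 2 -> [-4, 3, 6, 27, 29, 29]
Partition 5: pivot=29 at index 4 -> [-4, 3, 6, 27, 29, 29]


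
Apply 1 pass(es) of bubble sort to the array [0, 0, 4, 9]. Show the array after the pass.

After pass 1: [0, 0, 4, 9] (0 swaps)
Total swaps: 0


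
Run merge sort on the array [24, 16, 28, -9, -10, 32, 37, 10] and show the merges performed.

Divide and conquer:
  Merge [24] + [16] -> [16, 24]
  Merge [28] + [-9] -> [-9, 28]
  Merge [16, 24] + [-9, 28] -> [-9, 16, 24, 28]
  Merge [-10] + [32] -> [-10, 32]
  Merge [37] + [10] -> [10, 37]
  Merge [-10, 32] + [10, 37] -> [-10, 10, 32, 37]
  Merge [-9, 16, 24, 28] + [-10, 10, 32, 37] -> [-10, -9, 10, 16, 24, 28, 32, 37]


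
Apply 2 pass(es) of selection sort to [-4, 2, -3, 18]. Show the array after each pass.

Pass 1: Select minimum -4 at index 0, swap -> [-4, 2, -3, 18]
Pass 2: Select minimum -3 at index 2, swap -> [-4, -3, 2, 18]


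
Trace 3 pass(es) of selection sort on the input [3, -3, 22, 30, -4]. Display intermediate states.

Pass 1: Select minimum -4 at index 4, swap -> [-4, -3, 22, 30, 3]
Pass 2: Select minimum -3 at index 1, swap -> [-4, -3, 22, 30, 3]
Pass 3: Select minimum 3 at index 4, swap -> [-4, -3, 3, 30, 22]


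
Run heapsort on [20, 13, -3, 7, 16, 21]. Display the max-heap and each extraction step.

Build heap: [21, 16, 20, 7, 13, -3]
Extract 21: [20, 16, -3, 7, 13, 21]
Extract 20: [16, 13, -3, 7, 20, 21]
Extract 16: [13, 7, -3, 16, 20, 21]
Extract 13: [7, -3, 13, 16, 20, 21]
Extract 7: [-3, 7, 13, 16, 20, 21]


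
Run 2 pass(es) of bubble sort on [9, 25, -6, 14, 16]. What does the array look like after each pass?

After pass 1: [9, -6, 14, 16, 25] (3 swaps)
After pass 2: [-6, 9, 14, 16, 25] (1 swaps)
Total swaps: 4


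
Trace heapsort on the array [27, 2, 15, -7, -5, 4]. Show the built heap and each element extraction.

Build heap: [27, 2, 15, -7, -5, 4]
Extract 27: [15, 2, 4, -7, -5, 27]
Extract 15: [4, 2, -5, -7, 15, 27]
Extract 4: [2, -7, -5, 4, 15, 27]
Extract 2: [-5, -7, 2, 4, 15, 27]
Extract -5: [-7, -5, 2, 4, 15, 27]


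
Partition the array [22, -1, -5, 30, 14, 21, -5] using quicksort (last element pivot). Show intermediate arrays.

Partition 1: pivot=-5 at index 1 -> [-5, -5, 22, 30, 14, 21, -1]
Partition 2: pivot=-1 at index 2 -> [-5, -5, -1, 30, 14, 21, 22]
Partition 3: pivot=22 at index 5 -> [-5, -5, -1, 14, 21, 22, 30]
Partition 4: pivot=21 at index 4 -> [-5, -5, -1, 14, 21, 22, 30]


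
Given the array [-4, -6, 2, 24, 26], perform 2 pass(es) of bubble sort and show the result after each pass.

After pass 1: [-6, -4, 2, 24, 26] (1 swaps)
After pass 2: [-6, -4, 2, 24, 26] (0 swaps)
Total swaps: 1


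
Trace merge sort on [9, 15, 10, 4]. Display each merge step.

Divide and conquer:
  Merge [9] + [15] -> [9, 15]
  Merge [10] + [4] -> [4, 10]
  Merge [9, 15] + [4, 10] -> [4, 9, 10, 15]


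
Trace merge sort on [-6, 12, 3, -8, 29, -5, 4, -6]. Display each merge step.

Divide and conquer:
  Merge [-6] + [12] -> [-6, 12]
  Merge [3] + [-8] -> [-8, 3]
  Merge [-6, 12] + [-8, 3] -> [-8, -6, 3, 12]
  Merge [29] + [-5] -> [-5, 29]
  Merge [4] + [-6] -> [-6, 4]
  Merge [-5, 29] + [-6, 4] -> [-6, -5, 4, 29]
  Merge [-8, -6, 3, 12] + [-6, -5, 4, 29] -> [-8, -6, -6, -5, 3, 4, 12, 29]


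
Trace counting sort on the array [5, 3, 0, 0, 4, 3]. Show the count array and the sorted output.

Count array: [2, 0, 0, 2, 1, 1]
(count[i] = number of elements equal to i)
Cumulative count: [2, 2, 2, 4, 5, 6]
Sorted: [0, 0, 3, 3, 4, 5]


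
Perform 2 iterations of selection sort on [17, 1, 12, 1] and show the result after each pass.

Pass 1: Select minimum 1 at index 1, swap -> [1, 17, 12, 1]
Pass 2: Select minimum 1 at index 3, swap -> [1, 1, 12, 17]


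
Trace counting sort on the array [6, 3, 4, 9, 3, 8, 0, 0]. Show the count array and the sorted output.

Count array: [2, 0, 0, 2, 1, 0, 1, 0, 1, 1]
(count[i] = number of elements equal to i)
Cumulative count: [2, 2, 2, 4, 5, 5, 6, 6, 7, 8]
Sorted: [0, 0, 3, 3, 4, 6, 8, 9]


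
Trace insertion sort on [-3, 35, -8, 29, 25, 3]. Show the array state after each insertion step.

First element -3 is already 'sorted'
Insert 35: shifted 0 elements -> [-3, 35, -8, 29, 25, 3]
Insert -8: shifted 2 elements -> [-8, -3, 35, 29, 25, 3]
Insert 29: shifted 1 elements -> [-8, -3, 29, 35, 25, 3]
Insert 25: shifted 2 elements -> [-8, -3, 25, 29, 35, 3]
Insert 3: shifted 3 elements -> [-8, -3, 3, 25, 29, 35]


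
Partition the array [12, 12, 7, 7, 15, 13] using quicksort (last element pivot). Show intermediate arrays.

Partition 1: pivot=13 at index 4 -> [12, 12, 7, 7, 13, 15]
Partition 2: pivot=7 at index 1 -> [7, 7, 12, 12, 13, 15]
Partition 3: pivot=12 at index 3 -> [7, 7, 12, 12, 13, 15]


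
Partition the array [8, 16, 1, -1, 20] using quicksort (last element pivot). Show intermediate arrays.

Partition 1: pivot=20 at index 4 -> [8, 16, 1, -1, 20]
Partition 2: pivot=-1 at index 0 -> [-1, 16, 1, 8, 20]
Partition 3: pivot=8 at index 2 -> [-1, 1, 8, 16, 20]


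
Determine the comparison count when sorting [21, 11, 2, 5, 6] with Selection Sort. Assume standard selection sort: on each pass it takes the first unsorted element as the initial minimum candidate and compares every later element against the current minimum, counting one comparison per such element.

Pass 1: scan indices 1..4 for the minimum = 4 comparison(s); min is 2, place at index 0 -> [2, 11, 21, 5, 6]
Pass 2: scan indices 2..4 for the minimum = 3 comparison(s); min is 5, place at index 1 -> [2, 5, 21, 11, 6]
Pass 3: scan indices 3..4 for the minimum = 2 comparison(s); min is 6, place at index 2 -> [2, 5, 6, 11, 21]
Pass 4: scan indices 4..4 for the minimum = 1 comparison(s); min is 11, place at index 3 -> [2, 5, 6, 11, 21]
Selection sort always scans the whole unsorted suffix, so the count is (n-1) + (n-2) + ... + 1 = n(n-1)/2 = 5*4/2 = 10 regardless of the input order.
Total comparisons: 4 + 3 + 2 + 1 = 10


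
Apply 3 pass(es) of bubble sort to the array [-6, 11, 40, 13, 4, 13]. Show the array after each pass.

After pass 1: [-6, 11, 13, 4, 13, 40] (3 swaps)
After pass 2: [-6, 11, 4, 13, 13, 40] (1 swaps)
After pass 3: [-6, 4, 11, 13, 13, 40] (1 swaps)
Total swaps: 5


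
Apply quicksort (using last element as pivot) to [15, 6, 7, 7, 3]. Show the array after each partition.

Partition 1: pivot=3 at index 0 -> [3, 6, 7, 7, 15]
Partition 2: pivot=15 at index 4 -> [3, 6, 7, 7, 15]
Partition 3: pivot=7 at index 3 -> [3, 6, 7, 7, 15]
Partition 4: pivot=7 at index 2 -> [3, 6, 7, 7, 15]


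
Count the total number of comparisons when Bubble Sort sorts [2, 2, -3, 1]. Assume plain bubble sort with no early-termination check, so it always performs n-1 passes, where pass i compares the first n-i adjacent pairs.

Pass 1: compare adjacent pairs (0,1)..(2,3) = 3 comparison(s), 2 swap(s) -> [2, -3, 1, 2]
Pass 2: compare adjacent pairs (0,1)..(1,2) = 2 comparison(s), 2 swap(s) -> [-3, 1, 2, 2]
Pass 3: compare adjacent pairs (0,1)..(0,1) = 1 comparison(s), 0 swap(s) -> [-3, 1, 2, 2]
Total comparisons: 3 + 2 + 1 = 6


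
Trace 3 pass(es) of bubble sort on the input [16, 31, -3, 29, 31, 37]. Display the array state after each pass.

After pass 1: [16, -3, 29, 31, 31, 37] (2 swaps)
After pass 2: [-3, 16, 29, 31, 31, 37] (1 swaps)
After pass 3: [-3, 16, 29, 31, 31, 37] (0 swaps)
Total swaps: 3


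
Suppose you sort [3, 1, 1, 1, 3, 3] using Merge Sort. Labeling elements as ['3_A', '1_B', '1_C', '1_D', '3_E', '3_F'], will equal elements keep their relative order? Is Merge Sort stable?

Trace Merge Sort on the labeled array (the key is the number; the letter only tracks identity):
  Merge [1_B] + [1_C] -> [1_B, 1_C]
  Merge [3_A] + [1_B, 1_C] -> [1_B, 1_C, 3_A]
  Merge [3_E] + [3_F] -> [3_E, 3_F]
  Merge [1_D] + [3_E, 3_F] -> [1_D, 3_E, 3_F]
  Merge [1_B, 1_C, 3_A] + [1_D, 3_E, 3_F] -> [1_B, 1_C, 1_D, 3_A, 3_E, 3_F]
Final order: [1_B, 1_C, 1_D, 3_A, 3_E, 3_F]
Equal keys:
  value 1: originally 1_B, 1_C, 1_D; after sorting 1_B, 1_C, 1_D -> order preserved
  value 3: originally 3_A, 3_E, 3_F; after sorting 3_A, 3_E, 3_F -> order preserved
All equal keys kept their original relative order. Merge Sort is stable: when the heads of the two halves are equal the merge takes from the left half first.
Answer: Stable


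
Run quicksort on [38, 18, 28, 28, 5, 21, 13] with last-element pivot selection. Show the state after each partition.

Partition 1: pivot=13 at index 1 -> [5, 13, 28, 28, 38, 21, 18]
Partition 2: pivot=18 at index 2 -> [5, 13, 18, 28, 38, 21, 28]
Partition 3: pivot=28 at index 5 -> [5, 13, 18, 28, 21, 28, 38]
Partition 4: pivot=21 at index 3 -> [5, 13, 18, 21, 28, 28, 38]


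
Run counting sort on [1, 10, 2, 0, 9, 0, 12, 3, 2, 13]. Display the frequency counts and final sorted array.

Count array: [2, 1, 2, 1, 0, 0, 0, 0, 0, 1, 1, 0, 1, 1]
(count[i] = number of elements equal to i)
Cumulative count: [2, 3, 5, 6, 6, 6, 6, 6, 6, 7, 8, 8, 9, 10]
Sorted: [0, 0, 1, 2, 2, 3, 9, 10, 12, 13]


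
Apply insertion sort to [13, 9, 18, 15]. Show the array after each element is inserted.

First element 13 is already 'sorted'
Insert 9: shifted 1 elements -> [9, 13, 18, 15]
Insert 18: shifted 0 elements -> [9, 13, 18, 15]
Insert 15: shifted 1 elements -> [9, 13, 15, 18]


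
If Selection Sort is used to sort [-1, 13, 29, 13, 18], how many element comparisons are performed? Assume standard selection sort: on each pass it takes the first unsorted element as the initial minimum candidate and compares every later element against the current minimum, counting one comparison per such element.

Pass 1: scan indices 1..4 for the minimum = 4 comparison(s); min is -1, place at index 0 -> [-1, 13, 29, 13, 18]
Pass 2: scan indices 2..4 for the minimum = 3 comparison(s); min is 13, place at index 1 -> [-1, 13, 29, 13, 18]
Pass 3: scan indices 3..4 for the minimum = 2 comparison(s); min is 13, place at index 2 -> [-1, 13, 13, 29, 18]
Pass 4: scan indices 4..4 for the minimum = 1 comparison(s); min is 18, place at index 3 -> [-1, 13, 13, 18, 29]
Selection sort always scans the whole unsorted suffix, so the count is (n-1) + (n-2) + ... + 1 = n(n-1)/2 = 5*4/2 = 10 regardless of the input order.
Total comparisons: 4 + 3 + 2 + 1 = 10


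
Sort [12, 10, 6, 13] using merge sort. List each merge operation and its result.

Divide and conquer:
  Merge [12] + [10] -> [10, 12]
  Merge [6] + [13] -> [6, 13]
  Merge [10, 12] + [6, 13] -> [6, 10, 12, 13]


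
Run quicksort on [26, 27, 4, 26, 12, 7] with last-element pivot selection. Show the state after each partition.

Partition 1: pivot=7 at index 1 -> [4, 7, 26, 26, 12, 27]
Partition 2: pivot=27 at index 5 -> [4, 7, 26, 26, 12, 27]
Partition 3: pivot=12 at index 2 -> [4, 7, 12, 26, 26, 27]
Partition 4: pivot=26 at index 4 -> [4, 7, 12, 26, 26, 27]


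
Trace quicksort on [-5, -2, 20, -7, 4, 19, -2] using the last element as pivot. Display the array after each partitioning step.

Partition 1: pivot=-2 at index 3 -> [-5, -2, -7, -2, 4, 19, 20]
Partition 2: pivot=-7 at index 0 -> [-7, -2, -5, -2, 4, 19, 20]
Partition 3: pivot=-5 at index 1 -> [-7, -5, -2, -2, 4, 19, 20]
Partition 4: pivot=20 at index 6 -> [-7, -5, -2, -2, 4, 19, 20]
Partition 5: pivot=19 at index 5 -> [-7, -5, -2, -2, 4, 19, 20]


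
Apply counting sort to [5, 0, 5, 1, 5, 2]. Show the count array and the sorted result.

Count array: [1, 1, 1, 0, 0, 3]
(count[i] = number of elements equal to i)
Cumulative count: [1, 2, 3, 3, 3, 6]
Sorted: [0, 1, 2, 5, 5, 5]


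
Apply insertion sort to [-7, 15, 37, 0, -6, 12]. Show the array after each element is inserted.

First element -7 is already 'sorted'
Insert 15: shifted 0 elements -> [-7, 15, 37, 0, -6, 12]
Insert 37: shifted 0 elements -> [-7, 15, 37, 0, -6, 12]
Insert 0: shifted 2 elements -> [-7, 0, 15, 37, -6, 12]
Insert -6: shifted 3 elements -> [-7, -6, 0, 15, 37, 12]
Insert 12: shifted 2 elements -> [-7, -6, 0, 12, 15, 37]


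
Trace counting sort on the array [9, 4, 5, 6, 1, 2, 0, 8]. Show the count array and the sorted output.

Count array: [1, 1, 1, 0, 1, 1, 1, 0, 1, 1]
(count[i] = number of elements equal to i)
Cumulative count: [1, 2, 3, 3, 4, 5, 6, 6, 7, 8]
Sorted: [0, 1, 2, 4, 5, 6, 8, 9]


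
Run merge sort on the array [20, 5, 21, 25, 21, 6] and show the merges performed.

Divide and conquer:
  Merge [5] + [21] -> [5, 21]
  Merge [20] + [5, 21] -> [5, 20, 21]
  Merge [21] + [6] -> [6, 21]
  Merge [25] + [6, 21] -> [6, 21, 25]
  Merge [5, 20, 21] + [6, 21, 25] -> [5, 6, 20, 21, 21, 25]


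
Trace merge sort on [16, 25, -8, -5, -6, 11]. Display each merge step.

Divide and conquer:
  Merge [25] + [-8] -> [-8, 25]
  Merge [16] + [-8, 25] -> [-8, 16, 25]
  Merge [-6] + [11] -> [-6, 11]
  Merge [-5] + [-6, 11] -> [-6, -5, 11]
  Merge [-8, 16, 25] + [-6, -5, 11] -> [-8, -6, -5, 11, 16, 25]


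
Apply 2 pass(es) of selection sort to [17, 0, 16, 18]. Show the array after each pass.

Pass 1: Select minimum 0 at index 1, swap -> [0, 17, 16, 18]
Pass 2: Select minimum 16 at index 2, swap -> [0, 16, 17, 18]


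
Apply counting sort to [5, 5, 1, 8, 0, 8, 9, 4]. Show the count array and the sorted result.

Count array: [1, 1, 0, 0, 1, 2, 0, 0, 2, 1]
(count[i] = number of elements equal to i)
Cumulative count: [1, 2, 2, 2, 3, 5, 5, 5, 7, 8]
Sorted: [0, 1, 4, 5, 5, 8, 8, 9]


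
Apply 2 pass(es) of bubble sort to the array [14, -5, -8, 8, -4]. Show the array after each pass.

After pass 1: [-5, -8, 8, -4, 14] (4 swaps)
After pass 2: [-8, -5, -4, 8, 14] (2 swaps)
Total swaps: 6


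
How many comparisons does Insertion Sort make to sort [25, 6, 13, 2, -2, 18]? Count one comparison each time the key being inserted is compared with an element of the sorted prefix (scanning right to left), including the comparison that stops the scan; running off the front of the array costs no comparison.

Insert 6: 25 > 6 (shift), reached front = 1 comparison(s) -> [6, 25, 13, 2, -2, 18]
Insert 13: 25 > 13 (shift), 6 <= 13 (stop) = 2 comparison(s) -> [6, 13, 25, 2, -2, 18]
Insert 2: 25 > 2 (shift), 13 > 2 (shift), 6 > 2 (shift), reached front = 3 comparison(s) -> [2, 6, 13, 25, -2, 18]
Insert -2: 25 > -2 (shift), 13 > -2 (shift), 6 > -2 (shift), 2 > -2 (shift), reached front = 4 comparison(s) -> [-2, 2, 6, 13, 25, 18]
Insert 18: 25 > 18 (shift), 13 <= 18 (stop) = 2 comparison(s) -> [-2, 2, 6, 13, 18, 25]
Total comparisons: 1 + 2 + 3 + 4 + 2 = 12


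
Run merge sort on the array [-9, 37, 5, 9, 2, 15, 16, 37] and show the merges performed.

Divide and conquer:
  Merge [-9] + [37] -> [-9, 37]
  Merge [5] + [9] -> [5, 9]
  Merge [-9, 37] + [5, 9] -> [-9, 5, 9, 37]
  Merge [2] + [15] -> [2, 15]
  Merge [16] + [37] -> [16, 37]
  Merge [2, 15] + [16, 37] -> [2, 15, 16, 37]
  Merge [-9, 5, 9, 37] + [2, 15, 16, 37] -> [-9, 2, 5, 9, 15, 16, 37, 37]


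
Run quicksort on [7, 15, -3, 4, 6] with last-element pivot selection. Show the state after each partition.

Partition 1: pivot=6 at index 2 -> [-3, 4, 6, 15, 7]
Partition 2: pivot=4 at index 1 -> [-3, 4, 6, 15, 7]
Partition 3: pivot=7 at index 3 -> [-3, 4, 6, 7, 15]


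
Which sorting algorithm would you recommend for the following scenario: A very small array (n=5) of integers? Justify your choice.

Best choice: Insertion sort
Reason: For tiny inputs the O(n^2) overhead is negligible and insertion sort has minimal constant factors


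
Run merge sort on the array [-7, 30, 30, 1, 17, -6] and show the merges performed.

Divide and conquer:
  Merge [30] + [30] -> [30, 30]
  Merge [-7] + [30, 30] -> [-7, 30, 30]
  Merge [17] + [-6] -> [-6, 17]
  Merge [1] + [-6, 17] -> [-6, 1, 17]
  Merge [-7, 30, 30] + [-6, 1, 17] -> [-7, -6, 1, 17, 30, 30]


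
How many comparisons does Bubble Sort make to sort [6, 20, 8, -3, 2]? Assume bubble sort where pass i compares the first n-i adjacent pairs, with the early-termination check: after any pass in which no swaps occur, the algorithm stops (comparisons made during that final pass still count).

Pass 1: compare adjacent pairs (0,1)..(3,4) = 4 comparison(s), 3 swap(s) -> [6, 8, -3, 2, 20]
Pass 2: compare adjacent pairs (0,1)..(2,3) = 3 comparison(s), 2 swap(s) -> [6, -3, 2, 8, 20]
Pass 3: compare adjacent pairs (0,1)..(1,2) = 2 comparison(s), 2 swap(s) -> [-3, 2, 6, 8, 20]
Pass 4: compare adjacent pairs (0,1)..(0,1) = 1 comparison(s), 0 swap(s) -> [-3, 2, 6, 8, 20]
No swaps in this pass, so bubble sort stops here.
Total comparisons: 4 + 3 + 2 + 1 = 10


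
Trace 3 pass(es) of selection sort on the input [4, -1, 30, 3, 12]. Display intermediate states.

Pass 1: Select minimum -1 at index 1, swap -> [-1, 4, 30, 3, 12]
Pass 2: Select minimum 3 at index 3, swap -> [-1, 3, 30, 4, 12]
Pass 3: Select minimum 4 at index 3, swap -> [-1, 3, 4, 30, 12]


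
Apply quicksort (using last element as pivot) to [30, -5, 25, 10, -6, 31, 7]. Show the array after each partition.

Partition 1: pivot=7 at index 2 -> [-5, -6, 7, 10, 30, 31, 25]
Partition 2: pivot=-6 at index 0 -> [-6, -5, 7, 10, 30, 31, 25]
Partition 3: pivot=25 at index 4 -> [-6, -5, 7, 10, 25, 31, 30]
Partition 4: pivot=30 at index 5 -> [-6, -5, 7, 10, 25, 30, 31]


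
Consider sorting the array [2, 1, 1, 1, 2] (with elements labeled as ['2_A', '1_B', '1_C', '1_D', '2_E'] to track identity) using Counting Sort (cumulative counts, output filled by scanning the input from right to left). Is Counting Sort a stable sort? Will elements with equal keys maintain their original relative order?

Trace Counting Sort on the labeled array (the key is the number; the letter only tracks identity):
  Counts for values 0..2: [0, 3, 2]
  Cumulative counts: [0, 3, 5]
  Scan right to left: place 2_E at output index 4
  Scan right to left: place 1_D at output index 2
  Scan right to left: place 1_C at output index 1
  Scan right to left: place 1_B at output index 0
  Scan right to left: place 2_A at output index 3
  Output: [1_B, 1_C, 1_D, 2_A, 2_E]
Equal keys:
  value 1: originally 1_B, 1_C, 1_D; after sorting 1_B, 1_C, 1_D -> order preserved
  value 2: originally 2_A, 2_E; after sorting 2_A, 2_E -> order preserved
All equal keys kept their original relative order. Counting Sort is stable: scanning the input right to left with decreasing cumulative counts places later duplicates at later output positions.
Answer: Stable


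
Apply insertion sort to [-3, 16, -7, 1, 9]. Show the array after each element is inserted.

First element -3 is already 'sorted'
Insert 16: shifted 0 elements -> [-3, 16, -7, 1, 9]
Insert -7: shifted 2 elements -> [-7, -3, 16, 1, 9]
Insert 1: shifted 1 elements -> [-7, -3, 1, 16, 9]
Insert 9: shifted 1 elements -> [-7, -3, 1, 9, 16]


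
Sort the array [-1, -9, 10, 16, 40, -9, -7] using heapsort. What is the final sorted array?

Build heap: [40, 16, 10, -1, -9, -9, -7]
Extract 40: [16, -1, 10, -7, -9, -9, 40]
Extract 16: [10, -1, -9, -7, -9, 16, 40]
Extract 10: [-1, -7, -9, -9, 10, 16, 40]
Extract -1: [-7, -9, -9, -1, 10, 16, 40]
Extract -7: [-9, -9, -7, -1, 10, 16, 40]
Extract -9: [-9, -9, -7, -1, 10, 16, 40]


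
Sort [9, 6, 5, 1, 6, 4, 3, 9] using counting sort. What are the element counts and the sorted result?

Count array: [0, 1, 0, 1, 1, 1, 2, 0, 0, 2]
(count[i] = number of elements equal to i)
Cumulative count: [0, 1, 1, 2, 3, 4, 6, 6, 6, 8]
Sorted: [1, 3, 4, 5, 6, 6, 9, 9]


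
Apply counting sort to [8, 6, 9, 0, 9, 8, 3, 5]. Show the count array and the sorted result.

Count array: [1, 0, 0, 1, 0, 1, 1, 0, 2, 2]
(count[i] = number of elements equal to i)
Cumulative count: [1, 1, 1, 2, 2, 3, 4, 4, 6, 8]
Sorted: [0, 3, 5, 6, 8, 8, 9, 9]


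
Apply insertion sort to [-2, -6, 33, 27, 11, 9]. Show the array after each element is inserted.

First element -2 is already 'sorted'
Insert -6: shifted 1 elements -> [-6, -2, 33, 27, 11, 9]
Insert 33: shifted 0 elements -> [-6, -2, 33, 27, 11, 9]
Insert 27: shifted 1 elements -> [-6, -2, 27, 33, 11, 9]
Insert 11: shifted 2 elements -> [-6, -2, 11, 27, 33, 9]
Insert 9: shifted 3 elements -> [-6, -2, 9, 11, 27, 33]


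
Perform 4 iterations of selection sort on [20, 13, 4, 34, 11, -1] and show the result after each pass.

Pass 1: Select minimum -1 at index 5, swap -> [-1, 13, 4, 34, 11, 20]
Pass 2: Select minimum 4 at index 2, swap -> [-1, 4, 13, 34, 11, 20]
Pass 3: Select minimum 11 at index 4, swap -> [-1, 4, 11, 34, 13, 20]
Pass 4: Select minimum 13 at index 4, swap -> [-1, 4, 11, 13, 34, 20]


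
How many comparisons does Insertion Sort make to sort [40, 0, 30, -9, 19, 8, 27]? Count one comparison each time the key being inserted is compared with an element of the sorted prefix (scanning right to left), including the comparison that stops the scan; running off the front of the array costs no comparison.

Insert 0: 40 > 0 (shift), reached front = 1 comparison(s) -> [0, 40, 30, -9, 19, 8, 27]
Insert 30: 40 > 30 (shift), 0 <= 30 (stop) = 2 comparison(s) -> [0, 30, 40, -9, 19, 8, 27]
Insert -9: 40 > -9 (shift), 30 > -9 (shift), 0 > -9 (shift), reached front = 3 comparison(s) -> [-9, 0, 30, 40, 19, 8, 27]
Insert 19: 40 > 19 (shift), 30 > 19 (shift), 0 <= 19 (stop) = 3 comparison(s) -> [-9, 0, 19, 30, 40, 8, 27]
Insert 8: 40 > 8 (shift), 30 > 8 (shift), 19 > 8 (shift), 0 <= 8 (stop) = 4 comparison(s) -> [-9, 0, 8, 19, 30, 40, 27]
Insert 27: 40 > 27 (shift), 30 > 27 (shift), 19 <= 27 (stop) = 3 comparison(s) -> [-9, 0, 8, 19, 27, 30, 40]
Total comparisons: 1 + 2 + 3 + 3 + 4 + 3 = 16


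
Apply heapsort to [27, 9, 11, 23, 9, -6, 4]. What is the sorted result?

Build heap: [27, 23, 11, 9, 9, -6, 4]
Extract 27: [23, 9, 11, 4, 9, -6, 27]
Extract 23: [11, 9, -6, 4, 9, 23, 27]
Extract 11: [9, 9, -6, 4, 11, 23, 27]
Extract 9: [9, 4, -6, 9, 11, 23, 27]
Extract 9: [4, -6, 9, 9, 11, 23, 27]
Extract 4: [-6, 4, 9, 9, 11, 23, 27]


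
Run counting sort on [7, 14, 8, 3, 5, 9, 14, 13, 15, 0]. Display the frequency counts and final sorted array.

Count array: [1, 0, 0, 1, 0, 1, 0, 1, 1, 1, 0, 0, 0, 1, 2, 1]
(count[i] = number of elements equal to i)
Cumulative count: [1, 1, 1, 2, 2, 3, 3, 4, 5, 6, 6, 6, 6, 7, 9, 10]
Sorted: [0, 3, 5, 7, 8, 9, 13, 14, 14, 15]


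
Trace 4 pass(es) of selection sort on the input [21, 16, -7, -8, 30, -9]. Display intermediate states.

Pass 1: Select minimum -9 at index 5, swap -> [-9, 16, -7, -8, 30, 21]
Pass 2: Select minimum -8 at index 3, swap -> [-9, -8, -7, 16, 30, 21]
Pass 3: Select minimum -7 at index 2, swap -> [-9, -8, -7, 16, 30, 21]
Pass 4: Select minimum 16 at index 3, swap -> [-9, -8, -7, 16, 30, 21]


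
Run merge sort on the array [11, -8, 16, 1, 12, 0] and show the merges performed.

Divide and conquer:
  Merge [-8] + [16] -> [-8, 16]
  Merge [11] + [-8, 16] -> [-8, 11, 16]
  Merge [12] + [0] -> [0, 12]
  Merge [1] + [0, 12] -> [0, 1, 12]
  Merge [-8, 11, 16] + [0, 1, 12] -> [-8, 0, 1, 11, 12, 16]


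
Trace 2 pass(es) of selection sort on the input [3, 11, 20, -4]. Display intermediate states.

Pass 1: Select minimum -4 at index 3, swap -> [-4, 11, 20, 3]
Pass 2: Select minimum 3 at index 3, swap -> [-4, 3, 20, 11]


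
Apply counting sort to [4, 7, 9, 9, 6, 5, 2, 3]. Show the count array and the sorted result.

Count array: [0, 0, 1, 1, 1, 1, 1, 1, 0, 2]
(count[i] = number of elements equal to i)
Cumulative count: [0, 0, 1, 2, 3, 4, 5, 6, 6, 8]
Sorted: [2, 3, 4, 5, 6, 7, 9, 9]


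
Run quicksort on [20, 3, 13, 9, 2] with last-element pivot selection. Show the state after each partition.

Partition 1: pivot=2 at index 0 -> [2, 3, 13, 9, 20]
Partition 2: pivot=20 at index 4 -> [2, 3, 13, 9, 20]
Partition 3: pivot=9 at index 2 -> [2, 3, 9, 13, 20]


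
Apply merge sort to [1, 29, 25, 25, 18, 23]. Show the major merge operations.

Divide and conquer:
  Merge [29] + [25] -> [25, 29]
  Merge [1] + [25, 29] -> [1, 25, 29]
  Merge [18] + [23] -> [18, 23]
  Merge [25] + [18, 23] -> [18, 23, 25]
  Merge [1, 25, 29] + [18, 23, 25] -> [1, 18, 23, 25, 25, 29]


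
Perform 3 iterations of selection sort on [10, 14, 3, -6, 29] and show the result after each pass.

Pass 1: Select minimum -6 at index 3, swap -> [-6, 14, 3, 10, 29]
Pass 2: Select minimum 3 at index 2, swap -> [-6, 3, 14, 10, 29]
Pass 3: Select minimum 10 at index 3, swap -> [-6, 3, 10, 14, 29]


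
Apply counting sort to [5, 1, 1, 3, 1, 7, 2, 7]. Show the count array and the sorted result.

Count array: [0, 3, 1, 1, 0, 1, 0, 2]
(count[i] = number of elements equal to i)
Cumulative count: [0, 3, 4, 5, 5, 6, 6, 8]
Sorted: [1, 1, 1, 2, 3, 5, 7, 7]


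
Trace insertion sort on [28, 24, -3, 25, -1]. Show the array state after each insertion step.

First element 28 is already 'sorted'
Insert 24: shifted 1 elements -> [24, 28, -3, 25, -1]
Insert -3: shifted 2 elements -> [-3, 24, 28, 25, -1]
Insert 25: shifted 1 elements -> [-3, 24, 25, 28, -1]
Insert -1: shifted 3 elements -> [-3, -1, 24, 25, 28]


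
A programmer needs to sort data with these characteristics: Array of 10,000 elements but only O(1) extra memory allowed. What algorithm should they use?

Best choice: Heapsort
Reason: Heapsort rearranges the array in place using O(1) auxiliary space and still guarantees O(n log n) time; quicksort partitions in place but needs Theta(log n) stack space for recursion (O(n) in the worst case), and mergesort requires O(n) auxiliary space


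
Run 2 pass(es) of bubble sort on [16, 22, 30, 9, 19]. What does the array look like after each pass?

After pass 1: [16, 22, 9, 19, 30] (2 swaps)
After pass 2: [16, 9, 19, 22, 30] (2 swaps)
Total swaps: 4


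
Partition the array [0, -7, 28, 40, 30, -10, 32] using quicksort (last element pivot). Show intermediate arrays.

Partition 1: pivot=32 at index 5 -> [0, -7, 28, 30, -10, 32, 40]
Partition 2: pivot=-10 at index 0 -> [-10, -7, 28, 30, 0, 32, 40]
Partition 3: pivot=0 at index 2 -> [-10, -7, 0, 30, 28, 32, 40]
Partition 4: pivot=28 at index 3 -> [-10, -7, 0, 28, 30, 32, 40]


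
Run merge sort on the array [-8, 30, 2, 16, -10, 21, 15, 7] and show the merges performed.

Divide and conquer:
  Merge [-8] + [30] -> [-8, 30]
  Merge [2] + [16] -> [2, 16]
  Merge [-8, 30] + [2, 16] -> [-8, 2, 16, 30]
  Merge [-10] + [21] -> [-10, 21]
  Merge [15] + [7] -> [7, 15]
  Merge [-10, 21] + [7, 15] -> [-10, 7, 15, 21]
  Merge [-8, 2, 16, 30] + [-10, 7, 15, 21] -> [-10, -8, 2, 7, 15, 16, 21, 30]


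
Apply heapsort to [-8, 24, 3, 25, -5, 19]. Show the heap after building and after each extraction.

Build heap: [25, 24, 19, -8, -5, 3]
Extract 25: [24, 3, 19, -8, -5, 25]
Extract 24: [19, 3, -5, -8, 24, 25]
Extract 19: [3, -8, -5, 19, 24, 25]
Extract 3: [-5, -8, 3, 19, 24, 25]
Extract -5: [-8, -5, 3, 19, 24, 25]


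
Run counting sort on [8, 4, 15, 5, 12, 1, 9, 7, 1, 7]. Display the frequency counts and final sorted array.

Count array: [0, 2, 0, 0, 1, 1, 0, 2, 1, 1, 0, 0, 1, 0, 0, 1]
(count[i] = number of elements equal to i)
Cumulative count: [0, 2, 2, 2, 3, 4, 4, 6, 7, 8, 8, 8, 9, 9, 9, 10]
Sorted: [1, 1, 4, 5, 7, 7, 8, 9, 12, 15]


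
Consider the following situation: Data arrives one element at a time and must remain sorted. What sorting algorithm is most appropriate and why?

Best choice: Insertion sort
Reason: Insertion sort naturally handles online/streaming input by inserting each new element into sorted position


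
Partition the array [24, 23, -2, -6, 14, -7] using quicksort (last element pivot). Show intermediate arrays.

Partition 1: pivot=-7 at index 0 -> [-7, 23, -2, -6, 14, 24]
Partition 2: pivot=24 at index 5 -> [-7, 23, -2, -6, 14, 24]
Partition 3: pivot=14 at index 3 -> [-7, -2, -6, 14, 23, 24]
Partition 4: pivot=-6 at index 1 -> [-7, -6, -2, 14, 23, 24]


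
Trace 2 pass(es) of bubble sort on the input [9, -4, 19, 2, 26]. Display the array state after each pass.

After pass 1: [-4, 9, 2, 19, 26] (2 swaps)
After pass 2: [-4, 2, 9, 19, 26] (1 swaps)
Total swaps: 3


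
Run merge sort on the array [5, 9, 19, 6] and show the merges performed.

Divide and conquer:
  Merge [5] + [9] -> [5, 9]
  Merge [19] + [6] -> [6, 19]
  Merge [5, 9] + [6, 19] -> [5, 6, 9, 19]


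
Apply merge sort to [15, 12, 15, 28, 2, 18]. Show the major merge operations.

Divide and conquer:
  Merge [12] + [15] -> [12, 15]
  Merge [15] + [12, 15] -> [12, 15, 15]
  Merge [2] + [18] -> [2, 18]
  Merge [28] + [2, 18] -> [2, 18, 28]
  Merge [12, 15, 15] + [2, 18, 28] -> [2, 12, 15, 15, 18, 28]


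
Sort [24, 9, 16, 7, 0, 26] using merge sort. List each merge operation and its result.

Divide and conquer:
  Merge [9] + [16] -> [9, 16]
  Merge [24] + [9, 16] -> [9, 16, 24]
  Merge [0] + [26] -> [0, 26]
  Merge [7] + [0, 26] -> [0, 7, 26]
  Merge [9, 16, 24] + [0, 7, 26] -> [0, 7, 9, 16, 24, 26]


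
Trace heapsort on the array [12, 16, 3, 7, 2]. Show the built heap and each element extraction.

Build heap: [16, 12, 3, 7, 2]
Extract 16: [12, 7, 3, 2, 16]
Extract 12: [7, 2, 3, 12, 16]
Extract 7: [3, 2, 7, 12, 16]
Extract 3: [2, 3, 7, 12, 16]


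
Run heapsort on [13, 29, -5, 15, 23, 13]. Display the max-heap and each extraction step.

Build heap: [29, 23, 13, 15, 13, -5]
Extract 29: [23, 15, 13, -5, 13, 29]
Extract 23: [15, 13, 13, -5, 23, 29]
Extract 15: [13, -5, 13, 15, 23, 29]
Extract 13: [13, -5, 13, 15, 23, 29]
Extract 13: [-5, 13, 13, 15, 23, 29]


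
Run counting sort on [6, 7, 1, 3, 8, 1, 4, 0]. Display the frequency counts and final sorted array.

Count array: [1, 2, 0, 1, 1, 0, 1, 1, 1]
(count[i] = number of elements equal to i)
Cumulative count: [1, 3, 3, 4, 5, 5, 6, 7, 8]
Sorted: [0, 1, 1, 3, 4, 6, 7, 8]


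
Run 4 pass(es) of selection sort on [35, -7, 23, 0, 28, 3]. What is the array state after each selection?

Pass 1: Select minimum -7 at index 1, swap -> [-7, 35, 23, 0, 28, 3]
Pass 2: Select minimum 0 at index 3, swap -> [-7, 0, 23, 35, 28, 3]
Pass 3: Select minimum 3 at index 5, swap -> [-7, 0, 3, 35, 28, 23]
Pass 4: Select minimum 23 at index 5, swap -> [-7, 0, 3, 23, 28, 35]


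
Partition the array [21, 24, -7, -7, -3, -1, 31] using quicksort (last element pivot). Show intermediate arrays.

Partition 1: pivot=31 at index 6 -> [21, 24, -7, -7, -3, -1, 31]
Partition 2: pivot=-1 at index 3 -> [-7, -7, -3, -1, 21, 24, 31]
Partition 3: pivot=-3 at index 2 -> [-7, -7, -3, -1, 21, 24, 31]
Partition 4: pivot=-7 at index 1 -> [-7, -7, -3, -1, 21, 24, 31]
Partition 5: pivot=24 at index 5 -> [-7, -7, -3, -1, 21, 24, 31]


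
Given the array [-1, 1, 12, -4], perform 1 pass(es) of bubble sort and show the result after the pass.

After pass 1: [-1, 1, -4, 12] (1 swaps)
Total swaps: 1


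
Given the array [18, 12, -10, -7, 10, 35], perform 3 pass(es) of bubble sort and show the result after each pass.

After pass 1: [12, -10, -7, 10, 18, 35] (4 swaps)
After pass 2: [-10, -7, 10, 12, 18, 35] (3 swaps)
After pass 3: [-10, -7, 10, 12, 18, 35] (0 swaps)
Total swaps: 7


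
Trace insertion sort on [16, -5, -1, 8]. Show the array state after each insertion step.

First element 16 is already 'sorted'
Insert -5: shifted 1 elements -> [-5, 16, -1, 8]
Insert -1: shifted 1 elements -> [-5, -1, 16, 8]
Insert 8: shifted 1 elements -> [-5, -1, 8, 16]


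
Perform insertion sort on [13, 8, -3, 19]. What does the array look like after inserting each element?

First element 13 is already 'sorted'
Insert 8: shifted 1 elements -> [8, 13, -3, 19]
Insert -3: shifted 2 elements -> [-3, 8, 13, 19]
Insert 19: shifted 0 elements -> [-3, 8, 13, 19]


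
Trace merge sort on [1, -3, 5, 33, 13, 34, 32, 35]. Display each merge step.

Divide and conquer:
  Merge [1] + [-3] -> [-3, 1]
  Merge [5] + [33] -> [5, 33]
  Merge [-3, 1] + [5, 33] -> [-3, 1, 5, 33]
  Merge [13] + [34] -> [13, 34]
  Merge [32] + [35] -> [32, 35]
  Merge [13, 34] + [32, 35] -> [13, 32, 34, 35]
  Merge [-3, 1, 5, 33] + [13, 32, 34, 35] -> [-3, 1, 5, 13, 32, 33, 34, 35]


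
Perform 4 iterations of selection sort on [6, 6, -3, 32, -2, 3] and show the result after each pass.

Pass 1: Select minimum -3 at index 2, swap -> [-3, 6, 6, 32, -2, 3]
Pass 2: Select minimum -2 at index 4, swap -> [-3, -2, 6, 32, 6, 3]
Pass 3: Select minimum 3 at index 5, swap -> [-3, -2, 3, 32, 6, 6]
Pass 4: Select minimum 6 at index 4, swap -> [-3, -2, 3, 6, 32, 6]


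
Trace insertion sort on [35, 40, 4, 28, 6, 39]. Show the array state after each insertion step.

First element 35 is already 'sorted'
Insert 40: shifted 0 elements -> [35, 40, 4, 28, 6, 39]
Insert 4: shifted 2 elements -> [4, 35, 40, 28, 6, 39]
Insert 28: shifted 2 elements -> [4, 28, 35, 40, 6, 39]
Insert 6: shifted 3 elements -> [4, 6, 28, 35, 40, 39]
Insert 39: shifted 1 elements -> [4, 6, 28, 35, 39, 40]


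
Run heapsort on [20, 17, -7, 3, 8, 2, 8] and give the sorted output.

Build heap: [20, 17, 8, 3, 8, 2, -7]
Extract 20: [17, 8, 8, 3, -7, 2, 20]
Extract 17: [8, 3, 8, 2, -7, 17, 20]
Extract 8: [8, 3, -7, 2, 8, 17, 20]
Extract 8: [3, 2, -7, 8, 8, 17, 20]
Extract 3: [2, -7, 3, 8, 8, 17, 20]
Extract 2: [-7, 2, 3, 8, 8, 17, 20]


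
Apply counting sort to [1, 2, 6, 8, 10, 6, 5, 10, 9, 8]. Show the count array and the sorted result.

Count array: [0, 1, 1, 0, 0, 1, 2, 0, 2, 1, 2]
(count[i] = number of elements equal to i)
Cumulative count: [0, 1, 2, 2, 2, 3, 5, 5, 7, 8, 10]
Sorted: [1, 2, 5, 6, 6, 8, 8, 9, 10, 10]


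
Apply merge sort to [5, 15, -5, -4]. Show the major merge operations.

Divide and conquer:
  Merge [5] + [15] -> [5, 15]
  Merge [-5] + [-4] -> [-5, -4]
  Merge [5, 15] + [-5, -4] -> [-5, -4, 5, 15]


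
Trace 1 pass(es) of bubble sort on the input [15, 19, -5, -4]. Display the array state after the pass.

After pass 1: [15, -5, -4, 19] (2 swaps)
Total swaps: 2


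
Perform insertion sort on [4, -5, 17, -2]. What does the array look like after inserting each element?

First element 4 is already 'sorted'
Insert -5: shifted 1 elements -> [-5, 4, 17, -2]
Insert 17: shifted 0 elements -> [-5, 4, 17, -2]
Insert -2: shifted 2 elements -> [-5, -2, 4, 17]


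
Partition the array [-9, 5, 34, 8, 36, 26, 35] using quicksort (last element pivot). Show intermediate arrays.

Partition 1: pivot=35 at index 5 -> [-9, 5, 34, 8, 26, 35, 36]
Partition 2: pivot=26 at index 3 -> [-9, 5, 8, 26, 34, 35, 36]
Partition 3: pivot=8 at index 2 -> [-9, 5, 8, 26, 34, 35, 36]
Partition 4: pivot=5 at index 1 -> [-9, 5, 8, 26, 34, 35, 36]


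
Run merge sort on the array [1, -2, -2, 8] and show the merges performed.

Divide and conquer:
  Merge [1] + [-2] -> [-2, 1]
  Merge [-2] + [8] -> [-2, 8]
  Merge [-2, 1] + [-2, 8] -> [-2, -2, 1, 8]


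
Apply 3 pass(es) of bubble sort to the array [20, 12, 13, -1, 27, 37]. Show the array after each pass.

After pass 1: [12, 13, -1, 20, 27, 37] (3 swaps)
After pass 2: [12, -1, 13, 20, 27, 37] (1 swaps)
After pass 3: [-1, 12, 13, 20, 27, 37] (1 swaps)
Total swaps: 5


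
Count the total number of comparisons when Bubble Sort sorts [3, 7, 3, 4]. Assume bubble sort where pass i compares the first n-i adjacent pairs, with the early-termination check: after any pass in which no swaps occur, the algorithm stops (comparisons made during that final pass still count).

Pass 1: compare adjacent pairs (0,1)..(2,3) = 3 comparison(s), 2 swap(s) -> [3, 3, 4, 7]
Pass 2: compare adjacent pairs (0,1)..(1,2) = 2 comparison(s), 0 swap(s) -> [3, 3, 4, 7]
No swaps in this pass, so bubble sort stops here.
Total comparisons: 3 + 2 = 5


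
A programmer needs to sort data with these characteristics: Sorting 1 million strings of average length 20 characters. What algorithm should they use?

Best choice: MSD radix sort or Mergesort
Reason: MSD radix sort is a non-comparison sort that buckets the strings by successive character positions, running in time proportional to the total number of characters examined rather than O(n log n) string comparisons; mergesort is a stable O(n log n)-comparison alternative that works for arbitrary variable-length keys


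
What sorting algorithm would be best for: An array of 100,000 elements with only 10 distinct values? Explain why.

Best choice: 3-way quicksort or Counting sort
Reason: 3-way (Dutch national flag) partitioning groups every copy of the pivot together, so with only d=10 distinct keys quicksort finishes in O(n log d) expected time, which is effectively linear; counting sort runs in O(n + k) where k is the size of the key range (not the number of distinct values), so it is linear when the 10 values are integers drawn from a small known range


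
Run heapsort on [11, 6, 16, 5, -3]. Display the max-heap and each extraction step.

Build heap: [16, 6, 11, 5, -3]
Extract 16: [11, 6, -3, 5, 16]
Extract 11: [6, 5, -3, 11, 16]
Extract 6: [5, -3, 6, 11, 16]
Extract 5: [-3, 5, 6, 11, 16]


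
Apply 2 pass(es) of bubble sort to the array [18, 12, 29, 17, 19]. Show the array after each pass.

After pass 1: [12, 18, 17, 19, 29] (3 swaps)
After pass 2: [12, 17, 18, 19, 29] (1 swaps)
Total swaps: 4


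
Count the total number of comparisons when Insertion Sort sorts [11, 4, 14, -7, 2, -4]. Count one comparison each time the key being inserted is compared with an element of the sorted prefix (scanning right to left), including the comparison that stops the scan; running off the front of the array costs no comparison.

Insert 4: 11 > 4 (shift), reached front = 1 comparison(s) -> [4, 11, 14, -7, 2, -4]
Insert 14: 11 <= 14 (stop) = 1 comparison(s) -> [4, 11, 14, -7, 2, -4]
Insert -7: 14 > -7 (shift), 11 > -7 (shift), 4 > -7 (shift), reached front = 3 comparison(s) -> [-7, 4, 11, 14, 2, -4]
Insert 2: 14 > 2 (shift), 11 > 2 (shift), 4 > 2 (shift), -7 <= 2 (stop) = 4 comparison(s) -> [-7, 2, 4, 11, 14, -4]
Insert -4: 14 > -4 (shift), 11 > -4 (shift), 4 > -4 (shift), 2 > -4 (shift), -7 <= -4 (stop) = 5 comparison(s) -> [-7, -4, 2, 4, 11, 14]
Total comparisons: 1 + 1 + 3 + 4 + 5 = 14
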